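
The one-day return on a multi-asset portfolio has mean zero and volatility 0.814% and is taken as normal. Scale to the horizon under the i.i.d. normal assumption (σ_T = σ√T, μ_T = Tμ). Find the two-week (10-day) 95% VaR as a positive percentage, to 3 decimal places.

4.234%

At 95%, z = 1.645.
σ_{10d} = 0.814% × √10 = 2.574%.
VaR = 1.645 × 2.574% = 4.234%.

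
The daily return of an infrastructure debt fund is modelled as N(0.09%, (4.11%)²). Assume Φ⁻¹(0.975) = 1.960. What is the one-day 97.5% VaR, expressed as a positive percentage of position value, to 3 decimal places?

VaR = −μ + z·σ = −(0.09%) + 1.960 × 4.11% = 7.966%.

7.966%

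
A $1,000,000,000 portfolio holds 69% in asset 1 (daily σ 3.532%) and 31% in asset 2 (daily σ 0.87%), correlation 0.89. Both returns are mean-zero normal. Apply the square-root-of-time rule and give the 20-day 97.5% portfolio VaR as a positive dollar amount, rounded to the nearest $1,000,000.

σ_p = √(0.69²·3.532² + 0.31²·0.87² + 2·0.89·0.69·0.31·3.532·0.87) = 2.680%.
σ_{20d} = 2.680% × √20 = 11.985%.
z(97.5%) = 1.960.
VaR = 1.960 × 11.985% = 23.491%; on $1,000,000,000 that is $234,910,000.

$235,000,000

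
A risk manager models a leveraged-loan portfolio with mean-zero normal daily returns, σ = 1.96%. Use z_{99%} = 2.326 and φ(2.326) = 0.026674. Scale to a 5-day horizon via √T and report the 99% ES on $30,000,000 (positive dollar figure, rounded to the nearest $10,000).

σ_{5d} = 1.96% × √5 = 4.383%.
ES multiplier = φ(z)/(1−α) = 0.026674/0.01 = 2.667.
ES = 4.383% × 2.667 = 11.689%; on $30,000,000: $3,506,700.

$3,510,000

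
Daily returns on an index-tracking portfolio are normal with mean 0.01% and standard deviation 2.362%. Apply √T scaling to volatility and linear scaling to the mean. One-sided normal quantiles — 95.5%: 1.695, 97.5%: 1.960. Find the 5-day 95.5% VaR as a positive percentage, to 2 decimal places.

σ_{5d} = 2.362% × √5 = 5.282%; μ_{5d} = 5 × 0.01% = 0.050%.
VaR = −(0.050%) + 1.695 × 5.282% = 8.903%.

8.90%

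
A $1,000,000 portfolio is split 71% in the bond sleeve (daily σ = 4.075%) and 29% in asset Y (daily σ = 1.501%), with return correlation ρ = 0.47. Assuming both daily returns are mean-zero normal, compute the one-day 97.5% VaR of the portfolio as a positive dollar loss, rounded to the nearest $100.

$61,200

σ_p² = 0.71²·4.075² + 0.29²·1.501² + 2·0.47·0.71·0.29·4.075·1.501 = 9.7442 (%²).
σ_p = √9.7442 = 3.122%.
At 97.5%, z = 1.960.
VaR = 1.960 × 3.122% = 6.119%; on $1,000,000 that is $61,190.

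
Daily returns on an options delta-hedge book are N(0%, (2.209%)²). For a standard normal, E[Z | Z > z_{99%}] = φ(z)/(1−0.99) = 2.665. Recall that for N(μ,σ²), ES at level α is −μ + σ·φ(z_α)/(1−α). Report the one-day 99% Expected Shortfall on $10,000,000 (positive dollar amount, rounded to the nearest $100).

$588,700

ES = 2.209% × 2.665 = 5.887%.
On $10,000,000: 0.05887 × $10,000,000 = $588,700.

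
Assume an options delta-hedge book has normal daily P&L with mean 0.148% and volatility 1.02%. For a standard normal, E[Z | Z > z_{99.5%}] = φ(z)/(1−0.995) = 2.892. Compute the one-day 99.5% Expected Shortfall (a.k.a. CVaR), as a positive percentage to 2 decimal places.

ES = −(0.148%) + 1.02% × 2.892 = 2.802%.

2.80%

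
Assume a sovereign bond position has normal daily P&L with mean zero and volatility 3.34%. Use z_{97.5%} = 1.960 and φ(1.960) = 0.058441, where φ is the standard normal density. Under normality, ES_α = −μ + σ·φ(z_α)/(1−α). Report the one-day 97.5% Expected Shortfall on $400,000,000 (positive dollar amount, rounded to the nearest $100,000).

Tail multiplier: φ(z)/(1−α) = 0.058441 / 0.025 = 2.338.
ES = 3.34% × 2.338 = 7.809%.
On $400,000,000: 0.07809 × $400,000,000 = $31,236,000.

$31,200,000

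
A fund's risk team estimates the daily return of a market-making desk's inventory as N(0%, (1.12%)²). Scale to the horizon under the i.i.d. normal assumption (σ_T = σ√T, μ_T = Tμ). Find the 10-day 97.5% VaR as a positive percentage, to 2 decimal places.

At 97.5%, z = 1.960.
σ_{10d} = 1.12% × √10 = 3.542%.
VaR = 1.960 × 3.542% = 6.942%.

6.94%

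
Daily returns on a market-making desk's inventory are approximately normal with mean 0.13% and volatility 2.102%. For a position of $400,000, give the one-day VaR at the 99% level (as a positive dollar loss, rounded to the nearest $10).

At 99% one-sided, z = 2.326.
VaR = −μ + z·σ = −(0.13%) + 2.326 × 2.102% = 4.759%.
On $400,000: 0.04759 × $400,000 = $19,036.

$19,040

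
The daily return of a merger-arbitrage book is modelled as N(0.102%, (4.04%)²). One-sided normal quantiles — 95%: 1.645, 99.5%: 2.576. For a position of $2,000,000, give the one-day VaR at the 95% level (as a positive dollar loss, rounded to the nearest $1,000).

VaR = −μ + z·σ = −(0.102%) + 1.645 × 4.04% = 6.544%.
On $2,000,000: 0.06544 × $2,000,000 = $130,880.

$131,000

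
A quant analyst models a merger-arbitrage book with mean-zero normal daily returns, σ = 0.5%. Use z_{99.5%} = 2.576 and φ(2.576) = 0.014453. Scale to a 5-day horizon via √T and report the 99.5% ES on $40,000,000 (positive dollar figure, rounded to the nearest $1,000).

σ_{5d} = 0.5% × √5 = 1.118%.
ES multiplier = φ(z)/(1−α) = 0.014453/0.005 = 2.891.
ES = 1.118% × 2.891 = 3.232%; on $40,000,000: $1,292,800.

$1,293,000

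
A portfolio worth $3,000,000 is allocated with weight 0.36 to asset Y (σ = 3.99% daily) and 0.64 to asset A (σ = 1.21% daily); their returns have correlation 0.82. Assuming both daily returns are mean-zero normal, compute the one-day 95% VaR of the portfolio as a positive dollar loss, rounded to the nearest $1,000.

$105,000

σ_p² = 0.36²·3.99² + 0.64²·1.21² + 2·0.82·0.36·0.64·3.99·1.21 = 4.4872 (%²).
σ_p = √4.4872 = 2.118%.
At 95%, z = 1.645.
VaR = 1.645 × 2.118% = 3.484%; on $3,000,000 that is $104,520.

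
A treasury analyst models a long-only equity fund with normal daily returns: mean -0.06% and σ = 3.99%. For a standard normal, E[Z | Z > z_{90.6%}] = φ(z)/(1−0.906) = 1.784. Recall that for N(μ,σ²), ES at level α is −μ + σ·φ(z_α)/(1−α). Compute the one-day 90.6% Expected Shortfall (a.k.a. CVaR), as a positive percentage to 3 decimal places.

7.178%

ES = −(-0.06%) + 3.99% × 1.784 = 7.178%.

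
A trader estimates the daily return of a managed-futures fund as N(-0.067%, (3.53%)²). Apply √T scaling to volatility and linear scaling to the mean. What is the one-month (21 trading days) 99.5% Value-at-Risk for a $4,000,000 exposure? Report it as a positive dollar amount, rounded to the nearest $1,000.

At 99.5%, z = 2.576.
σ_{21d} = 3.53% × √21 = 16.176%; μ_{21d} = 21 × -0.067% = -1.407%.
VaR = −(-1.407%) + 2.576 × 16.176% = 43.076%.
On $4,000,000: 0.43076 × $4,000,000 = $1,723,040.

$1,723,000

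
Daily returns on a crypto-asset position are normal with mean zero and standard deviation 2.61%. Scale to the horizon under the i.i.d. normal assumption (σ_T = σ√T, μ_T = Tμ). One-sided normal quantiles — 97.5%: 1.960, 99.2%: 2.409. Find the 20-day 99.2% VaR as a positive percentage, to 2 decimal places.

σ_{20d} = 2.61% × √20 = 11.672%.
VaR = 2.409 × 11.672% = 28.118%.

28.12%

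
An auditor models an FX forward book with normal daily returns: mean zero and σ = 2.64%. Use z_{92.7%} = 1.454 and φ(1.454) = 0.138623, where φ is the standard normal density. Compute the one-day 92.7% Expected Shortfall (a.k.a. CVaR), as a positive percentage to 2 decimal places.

Tail multiplier: φ(z)/(1−α) = 0.138623 / 0.073 = 1.899.
ES = 2.64% × 1.899 = 5.013%.

5.01%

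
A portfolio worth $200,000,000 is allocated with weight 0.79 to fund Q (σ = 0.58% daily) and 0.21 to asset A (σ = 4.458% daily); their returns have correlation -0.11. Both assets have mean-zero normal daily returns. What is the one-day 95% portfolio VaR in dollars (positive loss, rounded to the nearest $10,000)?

σ_p² = 0.79²·0.58² + 0.21²·4.458² + 2·-0.11·0.79·0.21·0.58·4.458 = 0.9920 (%²).
σ_p = √0.9920 = 0.996%.
At 95%, z = 1.645.
VaR = 1.645 × 0.996% = 1.638%; on $200,000,000 that is $3,276,000.

$3,280,000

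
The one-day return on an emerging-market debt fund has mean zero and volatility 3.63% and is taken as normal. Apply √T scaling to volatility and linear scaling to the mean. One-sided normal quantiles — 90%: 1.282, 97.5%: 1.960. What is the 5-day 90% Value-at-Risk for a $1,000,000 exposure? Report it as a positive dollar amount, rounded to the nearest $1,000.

σ_{5d} = 3.63% × √5 = 8.117%.
VaR = 1.282 × 8.117% = 10.406%.
On $1,000,000: 0.10406 × $1,000,000 = $104,060.

$104,000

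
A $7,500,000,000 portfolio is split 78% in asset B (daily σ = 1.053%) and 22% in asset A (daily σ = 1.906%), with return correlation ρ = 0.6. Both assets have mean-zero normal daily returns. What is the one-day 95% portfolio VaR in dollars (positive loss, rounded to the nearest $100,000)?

$138,700,000

σ_p² = 0.78²·1.053² + 0.22²·1.906² + 2·0.6·0.78·0.22·1.053·1.906 = 1.2637 (%²).
σ_p = √1.2637 = 1.124%.
At 95%, z = 1.645.
VaR = 1.645 × 1.124% = 1.849%; on $7,500,000,000 that is $138,675,000.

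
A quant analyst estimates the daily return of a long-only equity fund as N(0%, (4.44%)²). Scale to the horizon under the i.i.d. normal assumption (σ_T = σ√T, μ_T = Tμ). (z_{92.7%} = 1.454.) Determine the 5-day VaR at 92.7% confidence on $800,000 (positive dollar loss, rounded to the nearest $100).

$115,500

σ_{5d} = 4.44% × √5 = 9.928%.
VaR = 1.454 × 9.928% = 14.435%.
On $800,000: 0.14435 × $800,000 = $115,480.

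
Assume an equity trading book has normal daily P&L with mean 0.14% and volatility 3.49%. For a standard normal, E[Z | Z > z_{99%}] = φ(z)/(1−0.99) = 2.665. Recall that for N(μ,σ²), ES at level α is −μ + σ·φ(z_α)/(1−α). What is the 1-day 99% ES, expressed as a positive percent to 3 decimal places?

ES = −(0.14%) + 3.49% × 2.665 = 9.161%.

9.161%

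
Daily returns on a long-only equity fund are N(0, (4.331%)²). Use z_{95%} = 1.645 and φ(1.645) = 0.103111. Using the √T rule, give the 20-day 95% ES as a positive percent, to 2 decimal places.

39.94%

σ_{20d} = 4.331% × √20 = 19.369%.
ES multiplier = φ(z)/(1−α) = 0.103111/0.05 = 2.062.
ES = 19.369% × 2.062 = 39.939%.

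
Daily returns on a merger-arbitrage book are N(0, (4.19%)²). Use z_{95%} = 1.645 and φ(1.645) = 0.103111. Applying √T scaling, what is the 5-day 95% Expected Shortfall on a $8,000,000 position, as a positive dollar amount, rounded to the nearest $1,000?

$1,546,000

σ_{5d} = 4.19% × √5 = 9.369%.
ES multiplier = φ(z)/(1−α) = 0.103111/0.05 = 2.062.
ES = 9.369% × 2.062 = 19.319%; on $8,000,000: $1,545,520.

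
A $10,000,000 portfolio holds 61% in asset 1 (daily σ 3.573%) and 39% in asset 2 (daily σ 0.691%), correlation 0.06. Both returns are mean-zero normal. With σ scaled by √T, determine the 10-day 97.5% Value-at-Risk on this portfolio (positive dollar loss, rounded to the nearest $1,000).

$1,371,000

σ_p = √(0.61²·3.573² + 0.39²·0.691² + 2·0.06·0.61·0.39·3.573·0.691) = 2.212%.
σ_{10d} = 2.212% × √10 = 6.995%.
z(97.5%) = 1.960.
VaR = 1.960 × 6.995% = 13.710%; on $10,000,000 that is $1,371,000.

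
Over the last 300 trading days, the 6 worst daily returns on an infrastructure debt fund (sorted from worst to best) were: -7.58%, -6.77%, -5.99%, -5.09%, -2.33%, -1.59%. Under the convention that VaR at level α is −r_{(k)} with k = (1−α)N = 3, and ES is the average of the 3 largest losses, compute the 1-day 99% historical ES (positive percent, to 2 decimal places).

The 3 worst returns sum to -20.34%.
ES = −(-20.34%) / 3 = 6.78%.

6.78%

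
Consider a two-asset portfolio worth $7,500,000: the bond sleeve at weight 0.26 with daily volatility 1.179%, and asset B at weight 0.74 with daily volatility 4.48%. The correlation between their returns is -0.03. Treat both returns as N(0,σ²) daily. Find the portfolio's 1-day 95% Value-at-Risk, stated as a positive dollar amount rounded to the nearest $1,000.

σ_p² = 0.26²·1.179² + 0.74²·4.48² + 2·-0.03·0.26·0.74·1.179·4.48 = 11.0235 (%²).
σ_p = √11.0235 = 3.320%.
At 95%, z = 1.645.
VaR = 1.645 × 3.320% = 5.461%; on $7,500,000 that is $409,575.

$410,000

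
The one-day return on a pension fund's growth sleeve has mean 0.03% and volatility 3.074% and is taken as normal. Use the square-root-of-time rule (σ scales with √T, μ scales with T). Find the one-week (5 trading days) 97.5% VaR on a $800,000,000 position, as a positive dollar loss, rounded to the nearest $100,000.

$106,600,000

At 97.5%, z = 1.960.
σ_{5d} = 3.074% × √5 = 6.874%; μ_{5d} = 5 × 0.03% = 0.150%.
VaR = −(0.150%) + 1.960 × 6.874% = 13.323%.
On $800,000,000: 0.13323 × $800,000,000 = $106,584,000.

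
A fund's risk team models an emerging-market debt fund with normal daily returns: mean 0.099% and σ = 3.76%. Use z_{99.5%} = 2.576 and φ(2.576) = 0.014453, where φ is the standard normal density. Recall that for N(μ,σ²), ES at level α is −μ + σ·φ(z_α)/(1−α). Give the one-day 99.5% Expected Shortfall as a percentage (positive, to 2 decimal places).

10.77%

Tail multiplier: φ(z)/(1−α) = 0.014453 / 0.005 = 2.891.
ES = −(0.099%) + 3.76% × 2.891 = 10.771%.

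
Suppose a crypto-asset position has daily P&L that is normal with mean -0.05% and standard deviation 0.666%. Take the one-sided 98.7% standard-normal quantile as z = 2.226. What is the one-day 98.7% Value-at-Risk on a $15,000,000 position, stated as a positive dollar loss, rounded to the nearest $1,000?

VaR = −μ + z·σ = −(-0.05%) + 2.226 × 0.666% = 1.533%.
On $15,000,000: 0.01533 × $15,000,000 = $229,950.

$230,000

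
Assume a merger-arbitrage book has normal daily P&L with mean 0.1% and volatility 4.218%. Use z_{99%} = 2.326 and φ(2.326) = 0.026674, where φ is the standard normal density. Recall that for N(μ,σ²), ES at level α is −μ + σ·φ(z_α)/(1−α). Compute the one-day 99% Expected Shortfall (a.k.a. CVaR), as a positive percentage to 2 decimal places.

Tail multiplier: φ(z)/(1−α) = 0.026674 / 0.01 = 2.667.
ES = −(0.1%) + 4.218% × 2.667 = 11.149%.

11.15%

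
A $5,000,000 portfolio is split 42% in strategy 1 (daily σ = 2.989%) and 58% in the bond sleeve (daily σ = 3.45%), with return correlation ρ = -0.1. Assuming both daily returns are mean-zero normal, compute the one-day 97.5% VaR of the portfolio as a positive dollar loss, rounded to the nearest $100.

σ_p² = 0.42²·2.989² + 0.58²·3.45² + 2·-0.1·0.42·0.58·2.989·3.45 = 5.0776 (%²).
σ_p = √5.0776 = 2.253%.
At 97.5%, z = 1.960.
VaR = 1.960 × 2.253% = 4.416%; on $5,000,000 that is $220,800.

$220,800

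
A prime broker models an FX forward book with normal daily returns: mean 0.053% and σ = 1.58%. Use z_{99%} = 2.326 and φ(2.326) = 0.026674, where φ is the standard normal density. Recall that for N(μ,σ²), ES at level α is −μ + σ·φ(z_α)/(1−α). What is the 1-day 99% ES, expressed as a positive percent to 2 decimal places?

Tail multiplier: φ(z)/(1−α) = 0.026674 / 0.01 = 2.667.
ES = −(0.053%) + 1.58% × 2.667 = 4.161%.

4.16%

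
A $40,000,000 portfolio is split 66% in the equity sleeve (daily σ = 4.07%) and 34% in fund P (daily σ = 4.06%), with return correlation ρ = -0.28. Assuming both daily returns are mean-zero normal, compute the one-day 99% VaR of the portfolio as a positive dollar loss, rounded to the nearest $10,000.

$2,470,000

σ_p² = 0.66²·4.07² + 0.34²·4.06² + 2·-0.28·0.66·0.34·4.07·4.06 = 7.0447 (%²).
σ_p = √7.0447 = 2.654%.
At 99%, z = 2.326.
VaR = 2.326 × 2.654% = 6.173%; on $40,000,000 that is $2,469,200.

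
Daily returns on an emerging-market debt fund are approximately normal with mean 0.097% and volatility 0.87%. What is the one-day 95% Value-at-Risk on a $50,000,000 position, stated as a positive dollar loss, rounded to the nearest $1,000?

At 95% one-sided, z = 1.645.
VaR = −μ + z·σ = −(0.097%) + 1.645 × 0.87% = 1.334%.
On $50,000,000: 0.01334 × $50,000,000 = $667,000.

$667,000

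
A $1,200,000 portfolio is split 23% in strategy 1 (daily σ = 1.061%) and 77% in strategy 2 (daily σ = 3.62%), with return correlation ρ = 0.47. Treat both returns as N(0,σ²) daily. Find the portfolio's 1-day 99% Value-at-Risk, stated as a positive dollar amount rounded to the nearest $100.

σ_p² = 0.23²·1.061² + 0.77²·3.62² + 2·0.47·0.23·0.77·1.061·3.62 = 8.4685 (%²).
σ_p = √8.4685 = 2.910%.
At 99%, z = 2.326.
VaR = 2.326 × 2.910% = 6.769%; on $1,200,000 that is $81,228.

$81,200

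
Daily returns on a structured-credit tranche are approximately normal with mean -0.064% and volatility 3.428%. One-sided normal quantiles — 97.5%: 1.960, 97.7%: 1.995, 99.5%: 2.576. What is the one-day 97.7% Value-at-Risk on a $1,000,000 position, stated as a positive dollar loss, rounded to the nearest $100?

VaR = −μ + z·σ = −(-0.064%) + 1.995 × 3.428% = 6.903%.
On $1,000,000: 0.06903 × $1,000,000 = $69,030.

$69,000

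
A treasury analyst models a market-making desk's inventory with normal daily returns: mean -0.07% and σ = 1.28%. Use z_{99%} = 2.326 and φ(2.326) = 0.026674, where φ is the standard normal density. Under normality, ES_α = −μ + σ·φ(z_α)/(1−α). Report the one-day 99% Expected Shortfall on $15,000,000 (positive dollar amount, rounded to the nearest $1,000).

Tail multiplier: φ(z)/(1−α) = 0.026674 / 0.01 = 2.667.
ES = −(-0.07%) + 1.28% × 2.667 = 3.484%.
On $15,000,000: 0.03484 × $15,000,000 = $522,600.

$523,000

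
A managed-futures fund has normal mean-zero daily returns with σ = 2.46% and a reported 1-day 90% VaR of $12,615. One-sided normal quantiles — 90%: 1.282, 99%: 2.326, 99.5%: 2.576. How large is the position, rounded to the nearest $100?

$400,000

VaR as a fraction of value: z·σ = 1.282 × 2.46% = 3.15372%.
Position = $12,615 / 0.0315372 = $400,004.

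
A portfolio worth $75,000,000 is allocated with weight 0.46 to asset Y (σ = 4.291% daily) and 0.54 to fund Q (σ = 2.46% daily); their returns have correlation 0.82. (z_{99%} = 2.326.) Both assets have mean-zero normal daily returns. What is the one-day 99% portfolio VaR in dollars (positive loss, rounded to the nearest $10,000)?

$5,510,000

σ_p² = 0.46²·4.291² + 0.54²·2.46² + 2·0.82·0.46·0.54·4.291·2.46 = 9.9610 (%²).
σ_p = √9.9610 = 3.156%.
VaR = 2.326 × 3.156% = 7.341%; on $75,000,000 that is $5,505,750.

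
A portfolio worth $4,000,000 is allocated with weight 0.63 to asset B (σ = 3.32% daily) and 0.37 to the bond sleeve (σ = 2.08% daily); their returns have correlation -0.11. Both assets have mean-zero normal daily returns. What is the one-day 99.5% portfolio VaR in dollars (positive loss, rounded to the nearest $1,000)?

$221,000

σ_p² = 0.63²·3.32² + 0.37²·2.08² + 2·-0.11·0.63·0.37·3.32·2.08 = 4.6129 (%²).
σ_p = √4.6129 = 2.148%.
At 99.5%, z = 2.576.
VaR = 2.576 × 2.148% = 5.533%; on $4,000,000 that is $221,320.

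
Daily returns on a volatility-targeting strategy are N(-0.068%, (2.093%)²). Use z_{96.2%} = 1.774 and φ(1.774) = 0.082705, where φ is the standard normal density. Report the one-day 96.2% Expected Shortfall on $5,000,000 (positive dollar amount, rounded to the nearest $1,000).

Tail multiplier: φ(z)/(1−α) = 0.082705 / 0.038 = 2.176.
ES = −(-0.068%) + 2.093% × 2.176 = 4.622%.
On $5,000,000: 0.04622 × $5,000,000 = $231,100.

$231,000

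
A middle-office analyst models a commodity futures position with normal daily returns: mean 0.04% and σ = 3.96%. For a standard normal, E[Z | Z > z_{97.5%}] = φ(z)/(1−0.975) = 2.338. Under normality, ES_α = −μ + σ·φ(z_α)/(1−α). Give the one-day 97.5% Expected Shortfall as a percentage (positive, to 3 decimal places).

9.218%

ES = −(0.04%) + 3.96% × 2.338 = 9.218%.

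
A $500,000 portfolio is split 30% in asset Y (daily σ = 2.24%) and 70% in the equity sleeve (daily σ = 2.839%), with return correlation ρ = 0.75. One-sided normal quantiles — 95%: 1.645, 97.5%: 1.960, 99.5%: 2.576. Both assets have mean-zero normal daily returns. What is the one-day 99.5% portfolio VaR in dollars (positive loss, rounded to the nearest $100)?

$32,600

σ_p² = 0.3²·2.24² + 0.7²·2.839² + 2·0.75·0.3·0.7·2.24·2.839 = 6.4041 (%²).
σ_p = √6.4041 = 2.531%.
VaR = 2.576 × 2.531% = 6.520%; on $500,000 that is $32,600.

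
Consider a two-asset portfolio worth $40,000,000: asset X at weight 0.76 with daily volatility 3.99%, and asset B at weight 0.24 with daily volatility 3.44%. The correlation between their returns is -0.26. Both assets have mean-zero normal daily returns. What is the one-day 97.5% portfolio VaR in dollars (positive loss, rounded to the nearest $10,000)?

$2,300,000

σ_p² = 0.76²·3.99² + 0.24²·3.44² + 2·-0.26·0.76·0.24·3.99·3.44 = 8.5752 (%²).
σ_p = √8.5752 = 2.928%.
At 97.5%, z = 1.960.
VaR = 1.960 × 2.928% = 5.739%; on $40,000,000 that is $2,295,600.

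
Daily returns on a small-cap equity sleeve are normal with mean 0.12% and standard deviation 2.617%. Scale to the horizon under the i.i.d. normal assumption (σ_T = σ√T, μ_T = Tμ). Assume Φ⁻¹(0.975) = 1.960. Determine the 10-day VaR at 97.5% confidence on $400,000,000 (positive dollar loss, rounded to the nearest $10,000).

σ_{10d} = 2.617% × √10 = 8.276%; μ_{10d} = 10 × 0.12% = 1.200%.
VaR = −(1.200%) + 1.960 × 8.276% = 15.021%.
On $400,000,000: 0.15021 × $400,000,000 = $60,084,000.

$60,080,000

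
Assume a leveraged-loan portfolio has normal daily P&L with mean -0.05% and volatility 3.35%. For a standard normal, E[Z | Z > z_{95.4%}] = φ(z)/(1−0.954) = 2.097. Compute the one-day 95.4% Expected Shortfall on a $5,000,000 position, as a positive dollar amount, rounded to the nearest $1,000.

ES = −(-0.05%) + 3.35% × 2.097 = 7.075%.
On $5,000,000: 0.07075 × $5,000,000 = $353,750.

$354,000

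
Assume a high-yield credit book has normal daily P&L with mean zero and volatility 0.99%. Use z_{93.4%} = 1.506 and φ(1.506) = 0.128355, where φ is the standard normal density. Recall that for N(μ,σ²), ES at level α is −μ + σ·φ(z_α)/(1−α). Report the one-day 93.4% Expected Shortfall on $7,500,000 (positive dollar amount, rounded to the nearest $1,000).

$144,000

Tail multiplier: φ(z)/(1−α) = 0.128355 / 0.066 = 1.945.
ES = 0.99% × 1.945 = 1.926%.
On $7,500,000: 0.01926 × $7,500,000 = $144,450.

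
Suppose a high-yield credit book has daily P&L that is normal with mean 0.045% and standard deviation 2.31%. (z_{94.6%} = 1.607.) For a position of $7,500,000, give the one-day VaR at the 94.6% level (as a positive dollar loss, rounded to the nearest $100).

VaR = −μ + z·σ = −(0.045%) + 1.607 × 2.31% = 3.667%.
On $7,500,000: 0.03667 × $7,500,000 = $275,025.

$275,000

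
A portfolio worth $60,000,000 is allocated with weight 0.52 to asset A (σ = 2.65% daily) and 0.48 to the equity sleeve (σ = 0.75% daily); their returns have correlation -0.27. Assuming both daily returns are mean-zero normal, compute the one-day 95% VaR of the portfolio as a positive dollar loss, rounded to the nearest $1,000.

σ_p² = 0.52²·2.65² + 0.48²·0.75² + 2·-0.27·0.52·0.48·2.65·0.75 = 1.7606 (%²).
σ_p = √1.7606 = 1.327%.
At 95%, z = 1.645.
VaR = 1.645 × 1.327% = 2.183%; on $60,000,000 that is $1,309,800.

$1,310,000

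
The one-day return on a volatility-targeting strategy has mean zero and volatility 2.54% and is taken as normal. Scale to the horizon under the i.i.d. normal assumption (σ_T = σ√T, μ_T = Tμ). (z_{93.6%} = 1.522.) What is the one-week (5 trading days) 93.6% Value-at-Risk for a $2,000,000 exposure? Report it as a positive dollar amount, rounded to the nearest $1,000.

$173,000

σ_{5d} = 2.54% × √5 = 5.680%.
VaR = 1.522 × 5.680% = 8.645%.
On $2,000,000: 0.08645 × $2,000,000 = $172,900.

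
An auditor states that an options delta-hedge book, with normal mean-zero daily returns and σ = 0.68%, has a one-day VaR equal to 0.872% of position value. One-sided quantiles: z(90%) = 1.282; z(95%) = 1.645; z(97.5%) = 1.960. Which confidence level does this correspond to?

90%

Implied z = VaR/σ = 0.872 / 0.68 = 1.282.
This matches z(90%) = 1.282.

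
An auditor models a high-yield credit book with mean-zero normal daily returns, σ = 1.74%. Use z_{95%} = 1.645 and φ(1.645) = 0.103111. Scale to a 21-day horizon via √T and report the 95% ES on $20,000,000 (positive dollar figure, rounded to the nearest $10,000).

$3,290,000

σ_{21d} = 1.74% × √21 = 7.974%.
ES multiplier = φ(z)/(1−α) = 0.103111/0.05 = 2.062.
ES = 7.974% × 2.062 = 16.442%; on $20,000,000: $3,288,400.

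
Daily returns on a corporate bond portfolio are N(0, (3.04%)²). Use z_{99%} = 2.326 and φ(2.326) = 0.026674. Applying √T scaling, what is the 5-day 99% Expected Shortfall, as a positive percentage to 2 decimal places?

18.13%

σ_{5d} = 3.04% × √5 = 6.798%.
ES multiplier = φ(z)/(1−α) = 0.026674/0.01 = 2.667.
ES = 6.798% × 2.667 = 18.130%.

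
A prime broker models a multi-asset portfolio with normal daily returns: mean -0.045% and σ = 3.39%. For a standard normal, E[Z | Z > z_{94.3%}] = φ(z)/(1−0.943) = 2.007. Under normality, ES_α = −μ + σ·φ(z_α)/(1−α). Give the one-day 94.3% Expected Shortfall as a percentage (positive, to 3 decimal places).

ES = −(-0.045%) + 3.39% × 2.007 = 6.849%.

6.849%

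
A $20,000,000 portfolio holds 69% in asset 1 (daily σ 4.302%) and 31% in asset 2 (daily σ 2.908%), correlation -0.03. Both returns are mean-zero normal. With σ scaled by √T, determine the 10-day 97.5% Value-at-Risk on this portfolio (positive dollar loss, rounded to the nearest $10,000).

σ_p = √(0.69²·4.302² + 0.31²·2.908² + 2·-0.03·0.69·0.31·4.302·2.908) = 3.076%.
σ_{10d} = 3.076% × √10 = 9.727%.
z(97.5%) = 1.960.
VaR = 1.960 × 9.727% = 19.065%; on $20,000,000 that is $3,813,000.

$3,810,000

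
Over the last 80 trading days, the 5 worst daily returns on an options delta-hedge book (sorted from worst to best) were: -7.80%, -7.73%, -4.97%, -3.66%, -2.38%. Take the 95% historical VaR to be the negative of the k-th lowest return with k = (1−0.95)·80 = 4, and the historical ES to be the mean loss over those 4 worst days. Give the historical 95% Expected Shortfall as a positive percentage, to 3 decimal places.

6.040%

The 4 worst returns sum to -24.16%.
ES = −(-24.16%) / 4 = 6.04% ≈ 6.040%.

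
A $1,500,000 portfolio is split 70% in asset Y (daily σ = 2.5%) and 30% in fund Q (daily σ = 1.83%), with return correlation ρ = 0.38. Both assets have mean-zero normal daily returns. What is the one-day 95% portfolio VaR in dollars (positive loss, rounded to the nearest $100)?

$49,900

σ_p² = 0.7²·2.5² + 0.3²·1.83² + 2·0.38·0.7·0.3·2.5·1.83 = 4.0941 (%²).
σ_p = √4.0941 = 2.023%.
At 95%, z = 1.645.
VaR = 1.645 × 2.023% = 3.328%; on $1,500,000 that is $49,920.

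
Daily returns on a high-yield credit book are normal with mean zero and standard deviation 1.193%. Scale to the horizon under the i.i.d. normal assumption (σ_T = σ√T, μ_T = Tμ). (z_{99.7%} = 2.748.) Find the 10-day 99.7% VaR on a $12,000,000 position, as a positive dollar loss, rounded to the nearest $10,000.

$1,240,000

σ_{10d} = 1.193% × √10 = 3.773%.
VaR = 2.748 × 3.773% = 10.368%.
On $12,000,000: 0.10368 × $12,000,000 = $1,244,160.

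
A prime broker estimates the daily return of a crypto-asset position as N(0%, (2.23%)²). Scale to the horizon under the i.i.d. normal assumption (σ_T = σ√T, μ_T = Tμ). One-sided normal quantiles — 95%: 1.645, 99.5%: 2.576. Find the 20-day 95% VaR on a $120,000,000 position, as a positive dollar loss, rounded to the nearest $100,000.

σ_{20d} = 2.23% × √20 = 9.973%.
VaR = 1.645 × 9.973% = 16.406%.
On $120,000,000: 0.16406 × $120,000,000 = $19,687,200.

$19,700,000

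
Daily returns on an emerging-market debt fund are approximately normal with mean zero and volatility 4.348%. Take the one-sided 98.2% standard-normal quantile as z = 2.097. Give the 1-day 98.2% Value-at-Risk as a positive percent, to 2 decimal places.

9.12%

VaR = z·σ = 2.097 × 4.348% = 9.118%.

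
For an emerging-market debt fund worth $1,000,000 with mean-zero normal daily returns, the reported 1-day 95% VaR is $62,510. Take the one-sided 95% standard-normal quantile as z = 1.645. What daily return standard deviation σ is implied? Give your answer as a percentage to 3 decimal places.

VaR as a fraction: $62,510 / $1,000,000 = 6.251%.
σ = VaR / z = 6.251% / 1.645 = 3.800%.

3.800%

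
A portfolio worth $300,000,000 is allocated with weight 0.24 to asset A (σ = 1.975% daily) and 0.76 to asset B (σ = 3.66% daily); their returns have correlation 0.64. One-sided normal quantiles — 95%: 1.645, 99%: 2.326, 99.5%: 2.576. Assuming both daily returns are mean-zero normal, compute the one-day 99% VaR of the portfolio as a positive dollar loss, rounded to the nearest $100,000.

σ_p² = 0.24²·1.975² + 0.76²·3.66² + 2·0.64·0.24·0.76·1.975·3.66 = 9.6496 (%²).
σ_p = √9.6496 = 3.106%.
VaR = 2.326 × 3.106% = 7.225%; on $300,000,000 that is $21,675,000.

$21,700,000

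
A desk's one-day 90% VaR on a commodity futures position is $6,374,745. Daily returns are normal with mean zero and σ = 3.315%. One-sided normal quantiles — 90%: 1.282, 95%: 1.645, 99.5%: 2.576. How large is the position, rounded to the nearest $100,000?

VaR as a fraction of value: z·σ = 1.282 × 3.315% = 4.24983%.
Position = $6,374,745 / 0.0424983 = $150,000,000.

$150,000,000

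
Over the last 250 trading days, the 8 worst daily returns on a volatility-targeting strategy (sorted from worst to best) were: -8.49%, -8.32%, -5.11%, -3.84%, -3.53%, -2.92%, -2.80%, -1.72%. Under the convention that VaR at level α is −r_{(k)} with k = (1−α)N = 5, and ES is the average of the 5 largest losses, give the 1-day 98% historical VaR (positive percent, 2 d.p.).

k = 5; the 5th lowest return is -3.53%, so VaR = 3.53%.

3.53%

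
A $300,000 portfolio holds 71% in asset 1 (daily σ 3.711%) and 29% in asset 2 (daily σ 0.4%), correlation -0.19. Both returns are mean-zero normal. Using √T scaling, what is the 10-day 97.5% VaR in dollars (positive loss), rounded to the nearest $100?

σ_p = √(0.71²·3.711² + 0.29²·0.4² + 2·-0.19·0.71·0.29·3.711·0.4) = 2.615%.
σ_{10d} = 2.615% × √10 = 8.269%.
z(97.5%) = 1.960.
VaR = 1.960 × 8.269% = 16.207%; on $300,000 that is $48,621.

$48,600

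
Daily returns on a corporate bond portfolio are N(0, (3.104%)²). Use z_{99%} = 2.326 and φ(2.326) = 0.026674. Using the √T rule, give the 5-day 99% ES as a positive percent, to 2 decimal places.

σ_{5d} = 3.104% × √5 = 6.941%.
ES multiplier = φ(z)/(1−α) = 0.026674/0.01 = 2.667.
ES = 6.941% × 2.667 = 18.512%.

18.51%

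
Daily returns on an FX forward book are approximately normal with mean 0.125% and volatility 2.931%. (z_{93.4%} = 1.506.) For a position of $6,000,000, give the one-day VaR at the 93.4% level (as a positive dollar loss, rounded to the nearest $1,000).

VaR = −μ + z·σ = −(0.125%) + 1.506 × 2.931% = 4.289%.
On $6,000,000: 0.04289 × $6,000,000 = $257,340.

$257,000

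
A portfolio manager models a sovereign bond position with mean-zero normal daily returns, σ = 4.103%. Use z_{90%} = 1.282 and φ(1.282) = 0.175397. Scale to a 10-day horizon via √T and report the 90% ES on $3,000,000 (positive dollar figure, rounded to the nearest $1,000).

σ_{10d} = 4.103% × √10 = 12.975%.
ES multiplier = φ(z)/(1−α) = 0.175397/0.1 = 1.754.
ES = 12.975% × 1.754 = 22.758%; on $3,000,000: $682,740.

$683,000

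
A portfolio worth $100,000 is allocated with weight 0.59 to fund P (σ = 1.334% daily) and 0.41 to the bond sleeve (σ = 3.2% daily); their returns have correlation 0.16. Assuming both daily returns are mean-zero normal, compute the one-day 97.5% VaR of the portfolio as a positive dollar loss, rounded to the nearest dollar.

$3,203

σ_p² = 0.59²·1.334² + 0.41²·3.2² + 2·0.16·0.59·0.41·1.334·3.2 = 2.6712 (%²).
σ_p = √2.6712 = 1.634%.
At 97.5%, z = 1.960.
VaR = 1.960 × 1.634% = 3.203%; on $100,000 that is $3,203.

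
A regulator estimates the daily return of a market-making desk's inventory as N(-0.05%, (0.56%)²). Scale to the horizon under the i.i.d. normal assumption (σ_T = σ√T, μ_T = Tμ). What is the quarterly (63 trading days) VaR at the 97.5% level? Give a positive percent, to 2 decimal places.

At 97.5%, z = 1.960.
σ_{63d} = 0.56% × √63 = 4.445%; μ_{63d} = 63 × -0.05% = -3.150%.
VaR = −(-3.150%) + 1.960 × 4.445% = 11.862%.

11.86%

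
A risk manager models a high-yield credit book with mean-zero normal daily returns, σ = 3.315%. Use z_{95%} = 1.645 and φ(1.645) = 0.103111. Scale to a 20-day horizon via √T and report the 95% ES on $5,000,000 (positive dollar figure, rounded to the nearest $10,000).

σ_{20d} = 3.315% × √20 = 14.825%.
ES multiplier = φ(z)/(1−α) = 0.103111/0.05 = 2.062.
ES = 14.825% × 2.062 = 30.569%; on $5,000,000: $1,528,450.

$1,530,000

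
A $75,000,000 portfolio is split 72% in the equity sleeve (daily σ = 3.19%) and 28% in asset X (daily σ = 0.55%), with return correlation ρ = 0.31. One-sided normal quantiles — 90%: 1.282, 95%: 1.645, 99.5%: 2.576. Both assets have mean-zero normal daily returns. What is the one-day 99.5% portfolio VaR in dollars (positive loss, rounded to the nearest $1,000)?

$4,538,000

σ_p² = 0.72²·3.19² + 0.28²·0.55² + 2·0.31·0.72·0.28·3.19·0.55 = 5.5183 (%²).
σ_p = √5.5183 = 2.349%.
VaR = 2.576 × 2.349% = 6.051%; on $75,000,000 that is $4,538,250.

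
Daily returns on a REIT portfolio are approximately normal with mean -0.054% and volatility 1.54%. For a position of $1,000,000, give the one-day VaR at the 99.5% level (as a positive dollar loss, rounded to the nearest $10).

At 99.5% one-sided, z = 2.576.
VaR = −μ + z·σ = −(-0.054%) + 2.576 × 1.54% = 4.021%.
On $1,000,000: 0.04021 × $1,000,000 = $40,210.

$40,210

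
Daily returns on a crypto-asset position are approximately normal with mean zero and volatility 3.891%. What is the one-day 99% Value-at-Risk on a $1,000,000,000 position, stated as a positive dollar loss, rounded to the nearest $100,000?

$90,500,000

At 99% one-sided, z = 2.326.
VaR = z·σ = 2.326 × 3.891% = 9.050%.
On $1,000,000,000: 0.09050 × $1,000,000,000 = $90,500,000.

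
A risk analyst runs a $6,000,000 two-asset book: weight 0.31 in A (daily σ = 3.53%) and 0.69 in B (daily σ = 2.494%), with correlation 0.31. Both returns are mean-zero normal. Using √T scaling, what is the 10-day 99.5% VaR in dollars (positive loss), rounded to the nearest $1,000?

$1,128,000

σ_p = √(0.31²·3.53² + 0.69²·2.494² + 2·0.31·0.31·0.69·3.53·2.494) = 2.308%.
σ_{10d} = 2.308% × √10 = 7.299%.
z(99.5%) = 2.576.
VaR = 2.576 × 7.299% = 18.802%; on $6,000,000 that is $1,128,120.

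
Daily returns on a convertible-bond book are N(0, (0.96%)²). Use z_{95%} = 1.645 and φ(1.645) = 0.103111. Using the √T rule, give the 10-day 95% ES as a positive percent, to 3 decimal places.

6.260%

σ_{10d} = 0.96% × √10 = 3.036%.
ES multiplier = φ(z)/(1−α) = 0.103111/0.05 = 2.062.
ES = 3.036% × 2.062 = 6.260%.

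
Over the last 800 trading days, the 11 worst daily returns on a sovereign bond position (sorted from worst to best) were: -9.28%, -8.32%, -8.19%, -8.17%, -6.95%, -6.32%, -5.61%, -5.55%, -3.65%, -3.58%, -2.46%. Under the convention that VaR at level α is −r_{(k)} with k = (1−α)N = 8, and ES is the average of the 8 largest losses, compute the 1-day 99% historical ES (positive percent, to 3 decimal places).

7.299%

The 8 worst returns sum to -58.39%.
ES = −(-58.39%) / 8 = 7.29875% ≈ 7.299%.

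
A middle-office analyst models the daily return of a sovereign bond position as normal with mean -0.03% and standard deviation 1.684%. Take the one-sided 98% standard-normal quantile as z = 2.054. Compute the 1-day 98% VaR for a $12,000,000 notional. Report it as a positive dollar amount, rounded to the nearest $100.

$418,700

VaR = −μ + z·σ = −(-0.03%) + 2.054 × 1.684% = 3.489%.
On $12,000,000: 0.03489 × $12,000,000 = $418,680.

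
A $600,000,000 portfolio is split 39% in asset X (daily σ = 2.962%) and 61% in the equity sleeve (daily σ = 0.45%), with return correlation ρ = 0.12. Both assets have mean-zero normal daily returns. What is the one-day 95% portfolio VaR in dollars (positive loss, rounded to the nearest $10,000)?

σ_p² = 0.39²·2.962² + 0.61²·0.45² + 2·0.12·0.39·0.61·2.962·0.45 = 1.4859 (%²).
σ_p = √1.4859 = 1.219%.
At 95%, z = 1.645.
VaR = 1.645 × 1.219% = 2.005%; on $600,000,000 that is $12,030,000.

$12,030,000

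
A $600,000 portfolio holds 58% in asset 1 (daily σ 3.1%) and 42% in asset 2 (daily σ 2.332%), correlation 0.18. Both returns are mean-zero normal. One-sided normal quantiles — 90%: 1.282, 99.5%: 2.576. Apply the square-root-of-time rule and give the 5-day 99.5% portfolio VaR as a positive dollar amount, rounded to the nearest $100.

σ_p = √(0.58²·3.1² + 0.42²·2.332² + 2·0.18·0.58·0.42·3.1·2.332) = 2.197%.
σ_{5d} = 2.197% × √5 = 4.913%.
VaR = 2.576 × 4.913% = 12.656%; on $600,000 that is $75,936.

$75,900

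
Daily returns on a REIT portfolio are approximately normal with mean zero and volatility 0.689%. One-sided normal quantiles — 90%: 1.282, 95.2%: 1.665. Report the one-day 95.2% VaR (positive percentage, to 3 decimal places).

VaR = z·σ = 1.665 × 0.689% = 1.147%.

1.147%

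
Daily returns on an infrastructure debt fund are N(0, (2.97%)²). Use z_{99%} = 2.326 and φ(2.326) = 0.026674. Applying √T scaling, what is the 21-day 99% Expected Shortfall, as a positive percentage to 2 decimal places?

36.30%

σ_{21d} = 2.97% × √21 = 13.610%.
ES multiplier = φ(z)/(1−α) = 0.026674/0.01 = 2.667.
ES = 13.610% × 2.667 = 36.298%.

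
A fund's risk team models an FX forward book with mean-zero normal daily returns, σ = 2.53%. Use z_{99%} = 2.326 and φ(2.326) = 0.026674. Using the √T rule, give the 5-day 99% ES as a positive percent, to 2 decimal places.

15.09%

σ_{5d} = 2.53% × √5 = 5.657%.
ES multiplier = φ(z)/(1−α) = 0.026674/0.01 = 2.667.
ES = 5.657% × 2.667 = 15.087%.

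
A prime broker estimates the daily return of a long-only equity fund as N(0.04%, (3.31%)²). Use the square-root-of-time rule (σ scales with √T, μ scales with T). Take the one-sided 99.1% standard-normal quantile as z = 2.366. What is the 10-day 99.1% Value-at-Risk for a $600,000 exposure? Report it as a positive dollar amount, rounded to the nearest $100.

$146,200

σ_{10d} = 3.31% × √10 = 10.467%; μ_{10d} = 10 × 0.04% = 0.400%.
VaR = −(0.400%) + 2.366 × 10.467% = 24.365%.
On $600,000: 0.24365 × $600,000 = $146,190.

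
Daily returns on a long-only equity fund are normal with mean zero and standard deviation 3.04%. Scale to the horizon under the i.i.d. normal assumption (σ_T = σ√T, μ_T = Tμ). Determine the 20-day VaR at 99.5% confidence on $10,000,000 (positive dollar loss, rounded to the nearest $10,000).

At 99.5%, z = 2.576.
σ_{20d} = 3.04% × √20 = 13.595%.
VaR = 2.576 × 13.595% = 35.021%.
On $10,000,000: 0.35021 × $10,000,000 = $3,502,100.

$3,500,000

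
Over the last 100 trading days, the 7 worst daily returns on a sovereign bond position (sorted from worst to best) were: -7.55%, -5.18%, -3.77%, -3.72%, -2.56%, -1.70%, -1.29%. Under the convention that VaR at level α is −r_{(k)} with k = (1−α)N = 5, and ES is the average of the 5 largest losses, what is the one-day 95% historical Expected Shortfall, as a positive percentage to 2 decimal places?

The 5 worst returns sum to -22.78%.
ES = −(-22.78%) / 5 = 4.556% ≈ 4.56%.

4.56%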